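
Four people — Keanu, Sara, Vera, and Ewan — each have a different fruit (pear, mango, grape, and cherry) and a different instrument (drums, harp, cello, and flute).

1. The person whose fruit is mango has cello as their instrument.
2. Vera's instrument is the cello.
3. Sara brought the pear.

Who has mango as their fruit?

With clues 1–2, Ewan, Keanu, and Sara are impossible for the one with fruit mango.
That leaves Vera.

Vera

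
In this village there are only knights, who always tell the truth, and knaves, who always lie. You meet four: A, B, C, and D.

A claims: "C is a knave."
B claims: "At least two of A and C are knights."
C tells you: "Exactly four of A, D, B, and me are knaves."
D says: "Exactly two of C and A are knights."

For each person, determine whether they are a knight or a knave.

A: knight, B: knave, C: knave, D: knave

Consider A. Suppose A is a knave.
Then no assignment of the remaining roles makes every statement match its speaker's type — contradiction.
So A is a knight.
With that fixed, C's statement is false, so C is a knave.
With that fixed, D's statement is false, so D is a knave.
With that fixed, B's statement is false, so B is a knave.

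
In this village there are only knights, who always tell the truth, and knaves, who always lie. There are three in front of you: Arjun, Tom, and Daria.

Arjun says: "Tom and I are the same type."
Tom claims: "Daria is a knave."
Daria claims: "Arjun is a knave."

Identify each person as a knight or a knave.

Arjun: knight, Tom: knight, Daria: knave

Consider Arjun. Suppose Arjun is a knave.
Then no assignment of the remaining roles makes every statement match its speaker's type — contradiction.
So Arjun is a knight.
With that fixed, Daria's statement is false, so Daria is a knave.
With that fixed, Tom's statement is true, so Tom is a knight.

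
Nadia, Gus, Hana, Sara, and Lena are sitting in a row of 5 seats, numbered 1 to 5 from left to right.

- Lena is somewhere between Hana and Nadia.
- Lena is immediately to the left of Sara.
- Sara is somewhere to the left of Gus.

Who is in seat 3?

With clues 1–2, Gus, Hana, and Nadia are ruled out for seat 3.
With clues 1–3, Lena is ruled out for seat 3.
So seat 3 is Sara.

Sara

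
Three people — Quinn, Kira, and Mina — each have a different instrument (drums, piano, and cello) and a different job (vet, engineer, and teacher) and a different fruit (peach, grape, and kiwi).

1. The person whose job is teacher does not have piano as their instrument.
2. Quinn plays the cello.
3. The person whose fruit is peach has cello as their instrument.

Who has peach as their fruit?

Quinn

With clues 1–3, Kira and Mina are impossible for the one with fruit peach.
That leaves Quinn.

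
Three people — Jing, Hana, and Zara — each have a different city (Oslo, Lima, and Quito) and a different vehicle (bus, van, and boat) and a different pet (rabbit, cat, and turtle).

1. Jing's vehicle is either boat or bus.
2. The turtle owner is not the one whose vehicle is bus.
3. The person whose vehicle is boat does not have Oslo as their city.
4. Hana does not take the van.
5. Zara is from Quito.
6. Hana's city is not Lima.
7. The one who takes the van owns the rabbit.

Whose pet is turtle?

With clues 1–6, Hana is impossible for the one with pet turtle.
With clues 1–7, Zara is impossible for the one with pet turtle.
That leaves Jing.

Jing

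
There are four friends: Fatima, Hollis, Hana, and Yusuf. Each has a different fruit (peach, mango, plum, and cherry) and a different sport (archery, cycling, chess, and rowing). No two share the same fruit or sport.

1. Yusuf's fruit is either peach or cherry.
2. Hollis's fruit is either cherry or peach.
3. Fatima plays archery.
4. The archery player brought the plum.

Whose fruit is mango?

Clue 1 rules out Yusuf for the one with fruit mango.
With clues 1–2, Hollis is impossible for the one with fruit mango.
With clues 1–4, Fatima is impossible for the one with fruit mango.
That leaves Hana.

Hana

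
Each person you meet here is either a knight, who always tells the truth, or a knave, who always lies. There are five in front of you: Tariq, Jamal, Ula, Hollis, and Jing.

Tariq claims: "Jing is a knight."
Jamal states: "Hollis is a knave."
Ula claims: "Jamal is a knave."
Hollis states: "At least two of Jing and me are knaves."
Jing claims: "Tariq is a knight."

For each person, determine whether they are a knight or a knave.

Consider Tariq. Suppose Tariq is a knave.
Then no assignment of the remaining roles makes every statement match its speaker's type — contradiction.
So Tariq is a knight.
With that fixed, Jing's statement is true, so Jing is a knight.
With that fixed, Hollis's statement is false, so Hollis is a knave.
With that fixed, Jamal's statement is true, so Jamal is a knight.
With that fixed, Ula's statement is false, so Ula is a knave.

Tariq: knight, Jamal: knight, Ula: knave, Hollis: knave, Jing: knight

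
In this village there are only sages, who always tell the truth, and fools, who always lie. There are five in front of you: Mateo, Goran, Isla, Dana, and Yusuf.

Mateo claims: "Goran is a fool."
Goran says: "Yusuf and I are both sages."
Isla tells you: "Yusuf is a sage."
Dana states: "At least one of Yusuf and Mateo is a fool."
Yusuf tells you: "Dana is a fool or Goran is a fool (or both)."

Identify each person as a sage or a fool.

Consider Mateo. Suppose Mateo is a fool.
Then no assignment of the remaining roles makes every statement match its speaker's type — contradiction.
So Mateo is a sage.
Consider Goran. Suppose Goran is a sage.
Then Mateo's statement comes out false, contradicting Mateo being a sage.
So Goran is a fool.
With that fixed, Yusuf's statement is true, so Yusuf is a sage.
With that fixed, Isla's statement is true, so Isla is a sage.
With that fixed, Dana's statement is false, so Dana is a fool.

Mateo: sage, Goran: fool, Isla: sage, Dana: fool, Yusuf: sage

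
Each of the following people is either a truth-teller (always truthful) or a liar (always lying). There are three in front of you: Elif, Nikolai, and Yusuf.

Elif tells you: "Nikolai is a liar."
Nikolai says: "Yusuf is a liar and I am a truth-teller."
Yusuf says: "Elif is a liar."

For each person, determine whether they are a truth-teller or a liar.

Elif: truth-teller, Nikolai: liar, Yusuf: liar

Consider Elif. Suppose Elif is a liar.
Then no assignment of the remaining roles makes every statement match its speaker's type — contradiction.
So Elif is a truth-teller.
With that fixed, Yusuf's statement is false, so Yusuf is a liar.
Consider Nikolai. Suppose Nikolai is a truth-teller.
Then Elif's statement comes out false, contradicting Elif being a truth-teller.
So Nikolai is a liar.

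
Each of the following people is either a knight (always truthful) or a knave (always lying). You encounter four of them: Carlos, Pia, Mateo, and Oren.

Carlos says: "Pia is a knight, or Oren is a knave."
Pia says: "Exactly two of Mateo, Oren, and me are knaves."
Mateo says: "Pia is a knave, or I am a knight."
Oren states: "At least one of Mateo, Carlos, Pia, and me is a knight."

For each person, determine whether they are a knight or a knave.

Carlos: knave, Pia: knave, Mateo: knight, Oren: knight

Consider Carlos. Suppose Carlos is a knight.
Then no assignment of the remaining roles makes every statement match its speaker's type — contradiction.
So Carlos is a knave.
Consider Pia. Suppose Pia is a knight.
Then Carlos's statement comes out true, contradicting Carlos being a knave.
So Pia is a knave.
With that fixed, Mateo's statement is true, so Mateo is a knight.
With that fixed, Oren's statement is true, so Oren is a knight.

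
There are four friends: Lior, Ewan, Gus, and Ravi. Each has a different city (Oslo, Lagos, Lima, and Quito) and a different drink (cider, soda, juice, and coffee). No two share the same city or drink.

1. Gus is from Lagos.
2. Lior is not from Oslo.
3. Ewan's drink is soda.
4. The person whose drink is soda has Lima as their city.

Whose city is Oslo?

Clue 1 rules out Gus for the one with city Oslo.
With clues 1–2, Lior is impossible for the one with city Oslo.
With clues 1–4, Ewan is impossible for the one with city Oslo.
That leaves Ravi.

Ravi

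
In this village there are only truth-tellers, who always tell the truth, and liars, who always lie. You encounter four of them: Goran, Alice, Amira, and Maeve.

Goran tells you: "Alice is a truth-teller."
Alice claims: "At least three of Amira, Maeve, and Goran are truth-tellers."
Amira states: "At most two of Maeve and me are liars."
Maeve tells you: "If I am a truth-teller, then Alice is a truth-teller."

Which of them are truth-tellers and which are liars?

Regardless of anyone's role, Amira's statement is true, so Amira is a truth-teller.
Consider Goran. Suppose Goran is a liar.
Then no assignment of the remaining roles makes every statement match its speaker's type — contradiction.
So Goran is a truth-teller.
Consider Alice. Suppose Alice is a liar.
Then Goran's statement comes out false, contradicting Goran being a truth-teller.
So Alice is a truth-teller.
With that fixed, Maeve's statement is true, so Maeve is a truth-teller.

Goran: truth-teller, Alice: truth-teller, Amira: truth-teller, Maeve: truth-teller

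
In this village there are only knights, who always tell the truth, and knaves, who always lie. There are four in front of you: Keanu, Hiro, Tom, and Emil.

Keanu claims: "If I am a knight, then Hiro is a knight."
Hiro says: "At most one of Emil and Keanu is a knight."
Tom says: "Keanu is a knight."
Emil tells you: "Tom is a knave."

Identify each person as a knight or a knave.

Consider Keanu. Suppose Keanu is a knave.
Then Keanu's own statement would have to be false, but it can't be — contradiction.
So Keanu is a knight.
With that fixed, Tom's statement is true, so Tom is a knight.
With that fixed, Emil's statement is false, so Emil is a knave.
With that fixed, Hiro's statement is true, so Hiro is a knight.

Keanu: knight, Hiro: knight, Tom: knight, Emil: knave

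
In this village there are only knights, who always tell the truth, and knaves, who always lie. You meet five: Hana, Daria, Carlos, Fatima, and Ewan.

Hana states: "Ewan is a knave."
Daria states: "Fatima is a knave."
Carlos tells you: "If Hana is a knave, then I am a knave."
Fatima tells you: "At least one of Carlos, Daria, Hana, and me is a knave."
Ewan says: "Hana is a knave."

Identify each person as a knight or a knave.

Hana: knight, Daria: knave, Carlos: knight, Fatima: knight, Ewan: knave

Consider Hana. Suppose Hana is a knave.
Then whichever role Carlos has, Carlos's statement has the wrong truth value — contradiction.
So Hana is a knight.
With that fixed, Carlos's statement is true, so Carlos is a knight.
With that fixed, Ewan's statement is false, so Ewan is a knave.
Consider Daria. Suppose Daria is a knight.
Then whichever role Fatima has, Fatima's statement has the wrong truth value — contradiction.
So Daria is a knave.
With that fixed, Fatima's statement is true, so Fatima is a knight.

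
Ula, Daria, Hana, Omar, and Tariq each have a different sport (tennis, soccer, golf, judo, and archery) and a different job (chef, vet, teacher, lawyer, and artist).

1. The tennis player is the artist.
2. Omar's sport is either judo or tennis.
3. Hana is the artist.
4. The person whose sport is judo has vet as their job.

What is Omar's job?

vet

With clues 1–3, artist is impossible for Omar's job.
With clues 1–4, chef, lawyer, and teacher are impossible for Omar's job.
That leaves vet.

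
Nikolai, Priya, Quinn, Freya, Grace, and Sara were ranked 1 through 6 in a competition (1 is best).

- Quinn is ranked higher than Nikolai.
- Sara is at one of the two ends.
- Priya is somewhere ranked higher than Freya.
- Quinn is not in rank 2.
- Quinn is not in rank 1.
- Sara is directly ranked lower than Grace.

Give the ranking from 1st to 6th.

Priya, Freya, Quinn, Nikolai, Grace, Sara

From clue 1: Nikolai is in {2,3,4,5,6}.
From clues 1–2: Sara is in {1,6}.
From clues 1–6: Priya → rank 1, Freya → rank 2, Quinn → rank 3, Nikolai → rank 4, Grace → rank 5, Sara → rank 6.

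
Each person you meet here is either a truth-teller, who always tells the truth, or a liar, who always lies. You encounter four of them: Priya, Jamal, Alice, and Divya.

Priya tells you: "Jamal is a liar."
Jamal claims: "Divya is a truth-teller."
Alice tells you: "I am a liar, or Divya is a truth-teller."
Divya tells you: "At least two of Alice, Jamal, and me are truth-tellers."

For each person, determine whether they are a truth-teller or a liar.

Consider Priya. Suppose Priya is a truth-teller.
Then no assignment of the remaining roles makes every statement match its speaker's type — contradiction.
So Priya is a liar.
Consider Jamal. Suppose Jamal is a liar.
Then Priya's statement comes out true, contradicting Priya being a liar.
So Jamal is a truth-teller.
Consider Alice. Suppose Alice is a liar.
Then Alice's own statement would have to be false, but it can't be — contradiction.
So Alice is a truth-teller.
With that fixed, Divya's statement is true, so Divya is a truth-teller.

Priya: liar, Jamal: truth-teller, Alice: truth-teller, Divya: truth-teller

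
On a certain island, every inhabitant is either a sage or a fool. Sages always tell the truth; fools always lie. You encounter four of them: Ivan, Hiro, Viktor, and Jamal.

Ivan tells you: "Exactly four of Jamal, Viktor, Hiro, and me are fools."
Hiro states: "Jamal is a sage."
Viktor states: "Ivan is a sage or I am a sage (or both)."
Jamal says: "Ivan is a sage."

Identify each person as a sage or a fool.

Ivan: fool, Hiro: fool, Viktor: sage, Jamal: fool

Consider Ivan. Suppose Ivan is a sage.
Then Ivan's own statement would have to be true, but it can't be — contradiction.
So Ivan is a fool.
With that fixed, Jamal's statement is false, so Jamal is a fool.
With that fixed, Hiro's statement is false, so Hiro is a fool.
Consider Viktor. Suppose Viktor is a fool.
Then Ivan's statement comes out true, contradicting Ivan being a fool.
So Viktor is a sage.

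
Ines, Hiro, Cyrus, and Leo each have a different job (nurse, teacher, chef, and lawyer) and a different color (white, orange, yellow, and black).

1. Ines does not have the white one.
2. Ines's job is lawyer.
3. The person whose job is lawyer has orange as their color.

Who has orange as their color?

With clues 1–3, Cyrus, Hiro, and Leo are impossible for the one with color orange.
That leaves Ines.

Ines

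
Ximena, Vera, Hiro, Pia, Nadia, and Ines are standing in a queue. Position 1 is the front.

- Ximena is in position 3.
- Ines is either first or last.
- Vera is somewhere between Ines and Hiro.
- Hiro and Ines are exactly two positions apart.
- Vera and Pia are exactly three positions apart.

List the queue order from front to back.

From clue 1: Ximena → position 3.
From clues 1–2: Ines is in {1,6}.
From clues 1–4: Hiro → position 4, Vera → position 5, Ines → position 6.
From clues 1–5: Nadia → position 1, Pia → position 2.

Nadia, Pia, Ximena, Hiro, Vera, Ines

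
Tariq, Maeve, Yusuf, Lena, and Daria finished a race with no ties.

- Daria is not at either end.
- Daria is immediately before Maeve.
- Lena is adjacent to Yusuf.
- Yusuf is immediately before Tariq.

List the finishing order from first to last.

From clue 1: Daria is in {2,3,4}.
From clues 1–2: Maeve is in {3,4,5}.
From clues 1–3: Tariq is in {1,3,5}.
From clues 1–4: Lena → place 1, Yusuf → place 2, Tariq → place 3, Daria → place 4, Maeve → place 5.

Lena, Yusuf, Tariq, Daria, Maeve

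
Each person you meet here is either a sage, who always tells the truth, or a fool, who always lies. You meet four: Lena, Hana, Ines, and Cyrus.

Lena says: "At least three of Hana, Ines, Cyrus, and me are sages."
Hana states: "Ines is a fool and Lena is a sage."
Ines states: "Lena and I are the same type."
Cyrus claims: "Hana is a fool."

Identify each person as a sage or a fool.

Consider Lena. Suppose Lena is a fool.
Then whichever role Ines has, Ines's statement has the wrong truth value — contradiction.
So Lena is a sage.
Consider Hana. Suppose Hana is a sage.
Then no assignment of the remaining roles makes every statement match its speaker's type — contradiction.
So Hana is a fool.
With that fixed, Cyrus's statement is true, so Cyrus is a sage.
Consider Ines. Suppose Ines is a fool.
Then Lena's statement comes out false, contradicting Lena being a sage.
So Ines is a sage.

Lena: sage, Hana: fool, Ines: sage, Cyrus: sage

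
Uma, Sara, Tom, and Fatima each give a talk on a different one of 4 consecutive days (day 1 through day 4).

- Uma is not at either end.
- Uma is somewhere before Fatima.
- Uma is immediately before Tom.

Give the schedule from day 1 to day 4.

Sara, Uma, Tom, Fatima

From clue 1: Uma is in {2,3}.
From clues 1–3: Sara → day 1, Uma → day 2, Tom → day 3, Fatima → day 4.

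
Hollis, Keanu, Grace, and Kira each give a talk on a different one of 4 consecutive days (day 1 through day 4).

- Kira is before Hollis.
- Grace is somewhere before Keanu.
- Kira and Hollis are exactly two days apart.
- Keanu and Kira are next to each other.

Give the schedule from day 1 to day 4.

Grace, Kira, Keanu, Hollis

From clue 1: Hollis is in {2,3,4}.
From clues 1–3: Hollis is in {3,4}.
From clues 1–4: Grace → day 1, Kira → day 2, Keanu → day 3, Hollis → day 4.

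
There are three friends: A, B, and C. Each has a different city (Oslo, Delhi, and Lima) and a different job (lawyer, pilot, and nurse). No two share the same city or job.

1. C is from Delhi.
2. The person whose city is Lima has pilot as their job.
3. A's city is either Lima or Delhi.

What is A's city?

Clue 1 rules out Delhi for A's city.
With clues 1–3, Oslo is impossible for A's city.
That leaves Lima.

Lima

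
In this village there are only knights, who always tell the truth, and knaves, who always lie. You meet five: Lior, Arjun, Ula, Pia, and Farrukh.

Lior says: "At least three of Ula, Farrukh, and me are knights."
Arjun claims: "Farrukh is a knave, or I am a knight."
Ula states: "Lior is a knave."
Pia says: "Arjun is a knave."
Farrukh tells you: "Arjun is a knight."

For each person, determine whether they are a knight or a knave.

Lior: knave, Arjun: knight, Ula: knight, Pia: knave, Farrukh: knight

Consider Lior. Suppose Lior is a knight.
Then no assignment of the remaining roles makes every statement match its speaker's type — contradiction.
So Lior is a knave.
With that fixed, Ula's statement is true, so Ula is a knight.
Consider Arjun. Suppose Arjun is a knave.
Then no assignment of the remaining roles makes every statement match its speaker's type — contradiction.
So Arjun is a knight.
With that fixed, Pia's statement is false, so Pia is a knave.
With that fixed, Farrukh's statement is true, so Farrukh is a knight.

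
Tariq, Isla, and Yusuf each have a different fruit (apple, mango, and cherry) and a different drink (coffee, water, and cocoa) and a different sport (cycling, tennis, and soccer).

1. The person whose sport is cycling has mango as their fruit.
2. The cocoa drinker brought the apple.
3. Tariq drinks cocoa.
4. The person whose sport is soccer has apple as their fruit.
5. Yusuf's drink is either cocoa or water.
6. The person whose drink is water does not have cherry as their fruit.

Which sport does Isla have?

With clues 1–4, soccer is impossible for Isla's sport.
With clues 1–6, cycling is impossible for Isla's sport.
That leaves tennis.

tennis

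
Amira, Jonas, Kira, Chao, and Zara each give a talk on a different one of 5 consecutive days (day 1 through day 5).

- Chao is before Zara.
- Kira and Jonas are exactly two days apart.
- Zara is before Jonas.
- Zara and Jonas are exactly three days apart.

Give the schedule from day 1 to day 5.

Chao, Zara, Kira, Amira, Jonas

From clue 1: Chao is in {1,2,3,4}.
From clues 1–3: Chao is in {1,2}.
From clues 1–4: Chao → day 1, Zara → day 2, Kira → day 3, Amira → day 4, Jonas → day 5.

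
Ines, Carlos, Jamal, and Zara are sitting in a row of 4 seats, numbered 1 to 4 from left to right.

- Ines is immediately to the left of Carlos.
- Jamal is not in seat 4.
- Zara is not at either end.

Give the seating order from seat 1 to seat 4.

Jamal, Zara, Ines, Carlos

From clue 1: Ines is in {1,2,3}.
From clues 1–3: Jamal → seat 1, Zara → seat 2, Ines → seat 3, Carlos → seat 4.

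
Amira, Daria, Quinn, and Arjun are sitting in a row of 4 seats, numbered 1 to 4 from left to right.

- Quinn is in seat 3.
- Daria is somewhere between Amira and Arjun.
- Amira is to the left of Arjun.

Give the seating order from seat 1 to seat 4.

Amira, Daria, Quinn, Arjun

From clue 1: Quinn → seat 3.
From clues 1–2: Daria → seat 2.
From clues 1–3: Amira → seat 1, Arjun → seat 4.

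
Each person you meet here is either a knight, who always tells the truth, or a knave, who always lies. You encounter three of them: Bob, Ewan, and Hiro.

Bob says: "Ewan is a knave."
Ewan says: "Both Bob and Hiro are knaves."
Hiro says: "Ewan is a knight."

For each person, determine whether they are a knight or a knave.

Bob: knight, Ewan: knave, Hiro: knave

Consider Bob. Suppose Bob is a knave.
Then no assignment of the remaining roles makes every statement match its speaker's type — contradiction.
So Bob is a knight.
With that fixed, Ewan's statement is false, so Ewan is a knave.
With that fixed, Hiro's statement is false, so Hiro is a knave.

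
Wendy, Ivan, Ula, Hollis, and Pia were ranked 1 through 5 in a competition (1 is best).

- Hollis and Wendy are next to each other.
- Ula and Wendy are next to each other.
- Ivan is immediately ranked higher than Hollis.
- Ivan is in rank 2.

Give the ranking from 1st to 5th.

From clues 1–2: Wendy is in {2,3,4}.
From clues 1–3: Wendy is in {3,4}.
From clues 1–4: Pia → rank 1, Ivan → rank 2, Hollis → rank 3, Wendy → rank 4, Ula → rank 5.

Pia, Ivan, Hollis, Wendy, Ula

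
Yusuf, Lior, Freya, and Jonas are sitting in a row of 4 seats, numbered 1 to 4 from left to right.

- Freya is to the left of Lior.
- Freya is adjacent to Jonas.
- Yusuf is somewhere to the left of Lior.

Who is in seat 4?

With clue 1, Freya is ruled out for seat 4.
With clues 1–2, Jonas is ruled out for seat 4.
With clues 1–3, Yusuf is ruled out for seat 4.
So seat 4 is Lior.

Lior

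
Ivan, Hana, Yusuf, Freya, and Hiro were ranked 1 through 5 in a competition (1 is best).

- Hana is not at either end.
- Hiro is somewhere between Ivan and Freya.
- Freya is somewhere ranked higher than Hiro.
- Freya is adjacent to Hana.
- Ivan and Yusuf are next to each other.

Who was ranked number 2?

With clues 1–3, Ivan is ruled out for rank 2.
With clues 1–4, Hiro and Yusuf are ruled out for rank 2.
With clues 1–5, Freya is ruled out for rank 2.
So rank 2 is Hana.

Hana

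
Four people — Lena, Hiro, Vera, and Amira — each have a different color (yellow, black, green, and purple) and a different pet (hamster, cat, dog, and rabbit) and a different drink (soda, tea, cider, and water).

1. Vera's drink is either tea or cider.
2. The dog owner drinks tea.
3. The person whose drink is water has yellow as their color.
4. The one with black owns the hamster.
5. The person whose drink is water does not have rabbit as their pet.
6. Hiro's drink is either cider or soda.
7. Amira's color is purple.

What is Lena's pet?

With clues 1–7, dog, hamster, and rabbit are impossible for Lena's pet.
That leaves cat.

cat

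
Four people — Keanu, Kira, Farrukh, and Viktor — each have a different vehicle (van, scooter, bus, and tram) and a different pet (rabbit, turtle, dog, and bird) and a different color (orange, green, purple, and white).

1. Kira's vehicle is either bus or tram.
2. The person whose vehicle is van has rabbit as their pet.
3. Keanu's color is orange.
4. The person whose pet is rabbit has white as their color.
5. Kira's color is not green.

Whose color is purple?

Kira

With clues 1–3, Keanu is impossible for the one with color purple.
With clues 1–5, Farrukh and Viktor are impossible for the one with color purple.
That leaves Kira.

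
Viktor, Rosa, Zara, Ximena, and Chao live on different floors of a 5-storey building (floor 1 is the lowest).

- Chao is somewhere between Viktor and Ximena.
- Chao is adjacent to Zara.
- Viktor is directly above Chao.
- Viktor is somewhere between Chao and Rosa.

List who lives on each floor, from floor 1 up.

From clue 1: Chao is in {2,3,4}.
From clues 1–2: Zara is in {2,3,4}.
From clues 1–3: Viktor is in {4,5}.
From clues 1–4: Ximena → floor 1, Zara → floor 2, Chao → floor 3, Viktor → floor 4, Rosa → floor 5.

Ximena, Zara, Chao, Viktor, Rosa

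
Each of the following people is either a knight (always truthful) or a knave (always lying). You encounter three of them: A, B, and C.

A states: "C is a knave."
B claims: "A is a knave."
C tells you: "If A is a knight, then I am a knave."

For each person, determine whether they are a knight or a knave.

Consider A. Suppose A is a knight.
Then whichever role C has, C's statement has the wrong truth value — contradiction.
So A is a knave.
With that fixed, B's statement is true, so B is a knight.
With that fixed, C's statement is true, so C is a knight.

A: knave, B: knight, C: knight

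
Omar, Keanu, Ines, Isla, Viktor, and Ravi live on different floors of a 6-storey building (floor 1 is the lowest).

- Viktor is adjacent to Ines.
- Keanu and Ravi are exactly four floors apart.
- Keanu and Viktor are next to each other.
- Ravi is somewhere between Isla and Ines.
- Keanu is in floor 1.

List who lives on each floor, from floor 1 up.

From clues 1–2: Keanu is in {1,2,5,6}.
From clues 1–3: Ines is in {3,4}.
From clues 1–4: Omar is in {3,4}.
From clues 1–5: Keanu → floor 1, Viktor → floor 2, Ines → floor 3, Omar → floor 4, Ravi → floor 5, Isla → floor 6.

Keanu, Viktor, Ines, Omar, Ravi, Isla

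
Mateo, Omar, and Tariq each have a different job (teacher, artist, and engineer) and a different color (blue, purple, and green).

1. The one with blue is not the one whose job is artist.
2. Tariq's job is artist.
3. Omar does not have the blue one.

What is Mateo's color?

With clues 1–3, green and purple are impossible for Mateo's color.
That leaves blue.

blue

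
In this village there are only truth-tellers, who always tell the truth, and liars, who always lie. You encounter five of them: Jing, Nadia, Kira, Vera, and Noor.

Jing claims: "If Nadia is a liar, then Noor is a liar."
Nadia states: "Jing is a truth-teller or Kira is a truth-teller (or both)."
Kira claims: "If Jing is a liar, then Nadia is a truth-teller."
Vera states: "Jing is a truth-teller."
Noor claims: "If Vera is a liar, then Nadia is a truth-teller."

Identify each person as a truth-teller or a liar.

Consider Jing. Suppose Jing is a liar.
Then no assignment of the remaining roles makes every statement match its speaker's type — contradiction.
So Jing is a truth-teller.
With that fixed, Nadia's statement is true, so Nadia is a truth-teller.
With that fixed, Kira's statement is true, so Kira is a truth-teller.
With that fixed, Vera's statement is true, so Vera is a truth-teller.
With that fixed, Noor's statement is true, so Noor is a truth-teller.

Jing: truth-teller, Nadia: truth-teller, Kira: truth-teller, Vera: truth-teller, Noor: truth-teller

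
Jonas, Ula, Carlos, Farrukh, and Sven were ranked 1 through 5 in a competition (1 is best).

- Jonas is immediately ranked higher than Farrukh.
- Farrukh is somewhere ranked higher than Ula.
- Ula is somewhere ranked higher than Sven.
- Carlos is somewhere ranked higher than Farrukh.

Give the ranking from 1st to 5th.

From clue 1: Jonas is in {1,2,3,4}.
From clues 1–2: Jonas is in {1,2,3}.
From clues 1–3: Jonas is in {1,2}.
From clues 1–4: Carlos → rank 1, Jonas → rank 2, Farrukh → rank 3, Ula → rank 4, Sven → rank 5.

Carlos, Jonas, Farrukh, Ula, Sven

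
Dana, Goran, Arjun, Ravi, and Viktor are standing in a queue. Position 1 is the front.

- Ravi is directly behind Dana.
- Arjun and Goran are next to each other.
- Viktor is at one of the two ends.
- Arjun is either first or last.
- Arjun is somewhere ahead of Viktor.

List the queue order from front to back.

Arjun, Goran, Dana, Ravi, Viktor

From clue 1: Dana is in {1,2,3,4}.
From clues 1–2: Viktor is in {1,3,5}.
From clues 1–3: Viktor is in {1,5}.
From clues 1–4: Dana is in {2,3}.
From clues 1–5: Arjun → position 1, Goran → position 2, Dana → position 3, Ravi → position 4, Viktor → position 5.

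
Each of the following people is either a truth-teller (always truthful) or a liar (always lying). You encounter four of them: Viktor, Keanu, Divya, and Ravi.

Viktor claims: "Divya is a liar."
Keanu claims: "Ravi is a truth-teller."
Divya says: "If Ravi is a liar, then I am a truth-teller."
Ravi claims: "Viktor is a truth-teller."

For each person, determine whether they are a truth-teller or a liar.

Viktor: liar, Keanu: liar, Divya: truth-teller, Ravi: liar

Consider Viktor. Suppose Viktor is a truth-teller.
Then no assignment of the remaining roles makes every statement match its speaker's type — contradiction.
So Viktor is a liar.
With that fixed, Ravi's statement is false, so Ravi is a liar.
With that fixed, Keanu's statement is false, so Keanu is a liar.
Consider Divya. Suppose Divya is a liar.
Then Viktor's statement comes out true, contradicting Viktor being a liar.
So Divya is a truth-teller.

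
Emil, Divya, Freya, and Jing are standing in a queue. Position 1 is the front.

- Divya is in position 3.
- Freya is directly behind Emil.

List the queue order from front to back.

From clue 1: Divya → position 3.
From clues 1–2: Emil → position 1, Freya → position 2, Jing → position 4.

Emil, Freya, Divya, Jing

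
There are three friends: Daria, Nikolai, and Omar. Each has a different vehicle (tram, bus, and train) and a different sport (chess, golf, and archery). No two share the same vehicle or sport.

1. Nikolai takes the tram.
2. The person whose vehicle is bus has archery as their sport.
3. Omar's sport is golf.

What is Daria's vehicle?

Clue 1 rules out tram for Daria's vehicle.
With clues 1–3, train is impossible for Daria's vehicle.
That leaves bus.

bus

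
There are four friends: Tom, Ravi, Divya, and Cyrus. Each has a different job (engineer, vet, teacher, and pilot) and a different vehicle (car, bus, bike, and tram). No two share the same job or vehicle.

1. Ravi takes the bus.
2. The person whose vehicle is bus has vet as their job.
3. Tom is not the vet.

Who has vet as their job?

Ravi

With clues 1–2, Cyrus, Divya, and Tom are impossible for the one with job vet.
That leaves Ravi.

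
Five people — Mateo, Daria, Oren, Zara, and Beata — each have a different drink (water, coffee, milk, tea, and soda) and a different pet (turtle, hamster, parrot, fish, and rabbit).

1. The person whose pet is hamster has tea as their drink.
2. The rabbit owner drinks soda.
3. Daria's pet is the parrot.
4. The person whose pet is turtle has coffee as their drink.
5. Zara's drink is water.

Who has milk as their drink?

Daria

With clues 1–5, Beata, Mateo, Oren, and Zara are impossible for the one with drink milk.
That leaves Daria.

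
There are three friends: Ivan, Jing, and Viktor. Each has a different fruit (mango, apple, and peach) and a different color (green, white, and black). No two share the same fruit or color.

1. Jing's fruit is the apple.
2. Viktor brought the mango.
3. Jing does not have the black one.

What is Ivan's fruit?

Clue 1 rules out apple for Ivan's fruit.
With clues 1–2, mango is impossible for Ivan's fruit.
That leaves peach.

peach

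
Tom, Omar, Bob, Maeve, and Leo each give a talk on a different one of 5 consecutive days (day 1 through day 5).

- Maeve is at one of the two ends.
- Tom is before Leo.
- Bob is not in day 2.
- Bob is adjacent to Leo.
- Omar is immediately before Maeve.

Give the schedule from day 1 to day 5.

Tom, Leo, Bob, Omar, Maeve

From clue 1: Maeve is in {1,5}.
From clues 1–5: Tom → day 1, Leo → day 2, Bob → day 3, Omar → day 4, Maeve → day 5.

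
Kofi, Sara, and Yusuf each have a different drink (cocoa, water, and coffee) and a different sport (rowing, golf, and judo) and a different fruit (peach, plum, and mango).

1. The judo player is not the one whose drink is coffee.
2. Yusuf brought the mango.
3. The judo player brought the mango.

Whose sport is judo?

Yusuf

With clues 1–3, Kofi and Sara are impossible for the one with sport judo.
That leaves Yusuf.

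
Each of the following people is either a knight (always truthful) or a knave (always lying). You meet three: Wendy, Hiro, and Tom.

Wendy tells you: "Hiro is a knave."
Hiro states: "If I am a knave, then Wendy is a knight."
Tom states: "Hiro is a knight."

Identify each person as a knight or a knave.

Wendy: knave, Hiro: knight, Tom: knight

Consider Wendy. Suppose Wendy is a knight.
Then no assignment of the remaining roles makes every statement match its speaker's type — contradiction.
So Wendy is a knave.
Consider Hiro. Suppose Hiro is a knave.
Then Wendy's statement comes out true, contradicting Wendy being a knave.
So Hiro is a knight.
With that fixed, Tom's statement is true, so Tom is a knight.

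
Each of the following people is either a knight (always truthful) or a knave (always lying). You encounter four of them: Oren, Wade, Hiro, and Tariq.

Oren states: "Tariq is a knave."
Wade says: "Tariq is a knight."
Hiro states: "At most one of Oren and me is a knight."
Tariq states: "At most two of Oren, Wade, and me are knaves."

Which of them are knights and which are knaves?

Oren: knave, Wade: knight, Hiro: knight, Tariq: knight

Consider Oren. Suppose Oren is a knight.
Then whichever role Hiro has, Hiro's statement has the wrong truth value — contradiction.
So Oren is a knave.
With that fixed, Hiro's statement is true, so Hiro is a knight.
Consider Wade. Suppose Wade is a knave.
Then no assignment of the remaining roles makes every statement match its speaker's type — contradiction.
So Wade is a knight.
With that fixed, Tariq's statement is true, so Tariq is a knight.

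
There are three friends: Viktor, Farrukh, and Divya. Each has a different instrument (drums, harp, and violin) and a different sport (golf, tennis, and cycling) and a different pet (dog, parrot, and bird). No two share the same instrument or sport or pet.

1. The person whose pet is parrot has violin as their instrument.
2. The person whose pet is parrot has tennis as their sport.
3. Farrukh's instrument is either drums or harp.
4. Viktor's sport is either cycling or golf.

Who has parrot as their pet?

Divya

With clues 1–3, Farrukh is impossible for the one with pet parrot.
With clues 1–4, Viktor is impossible for the one with pet parrot.
That leaves Divya.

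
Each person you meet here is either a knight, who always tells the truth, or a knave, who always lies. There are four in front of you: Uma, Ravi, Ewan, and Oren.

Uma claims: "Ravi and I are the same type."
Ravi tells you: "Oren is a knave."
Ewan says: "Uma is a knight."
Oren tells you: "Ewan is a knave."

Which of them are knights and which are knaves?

Uma: knight, Ravi: knight, Ewan: knight, Oren: knave

Consider Uma. Suppose Uma is a knave.
Then no assignment of the remaining roles makes every statement match its speaker's type — contradiction.
So Uma is a knight.
With that fixed, Ewan's statement is true, so Ewan is a knight.
With that fixed, Oren's statement is false, so Oren is a knave.
With that fixed, Ravi's statement is true, so Ravi is a knight.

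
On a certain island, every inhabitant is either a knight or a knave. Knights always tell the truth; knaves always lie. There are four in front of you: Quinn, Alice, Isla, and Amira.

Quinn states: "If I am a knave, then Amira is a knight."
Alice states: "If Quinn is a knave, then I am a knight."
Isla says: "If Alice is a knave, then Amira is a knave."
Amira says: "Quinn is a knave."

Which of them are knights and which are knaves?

Quinn: knight, Alice: knight, Isla: knight, Amira: knave

Consider Quinn. Suppose Quinn is a knave.
Then no assignment of the remaining roles makes every statement match its speaker's type — contradiction.
So Quinn is a knight.
With that fixed, Alice's statement is true, so Alice is a knight.
With that fixed, Isla's statement is true, so Isla is a knight.
With that fixed, Amira's statement is false, so Amira is a knave.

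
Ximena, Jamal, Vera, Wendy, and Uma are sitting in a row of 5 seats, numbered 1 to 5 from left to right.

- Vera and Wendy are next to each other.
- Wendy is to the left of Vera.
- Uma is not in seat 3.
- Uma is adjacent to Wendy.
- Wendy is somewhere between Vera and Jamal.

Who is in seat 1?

Jamal

With clues 1–2, Vera is ruled out for seat 1.
With clues 1–4, Wendy is ruled out for seat 1.
With clues 1–5, Uma and Ximena are ruled out for seat 1.
So seat 1 is Jamal.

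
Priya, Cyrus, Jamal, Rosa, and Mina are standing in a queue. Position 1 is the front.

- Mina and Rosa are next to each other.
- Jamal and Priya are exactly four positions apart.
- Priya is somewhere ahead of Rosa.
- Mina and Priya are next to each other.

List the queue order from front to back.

From clues 1–2: Priya is in {1,5}.
From clues 1–3: Priya → position 1, Jamal → position 5.
From clues 1–4: Mina → position 2, Rosa → position 3, Cyrus → position 4.

Priya, Mina, Rosa, Cyrus, Jamal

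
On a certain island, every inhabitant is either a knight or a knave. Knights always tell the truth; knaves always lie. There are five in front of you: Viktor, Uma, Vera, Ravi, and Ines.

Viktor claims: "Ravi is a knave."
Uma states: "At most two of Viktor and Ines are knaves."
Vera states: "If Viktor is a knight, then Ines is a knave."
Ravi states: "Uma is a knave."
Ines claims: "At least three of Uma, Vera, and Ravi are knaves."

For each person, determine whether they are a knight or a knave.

Regardless of anyone's role, Uma's statement is true, so Uma is a knight.
With that fixed, Ravi's statement is false, so Ravi is a knave.
With that fixed, Ines's statement is false, so Ines is a knave.
With that fixed, Viktor's statement is true, so Viktor is a knight.
With that fixed, Vera's statement is true, so Vera is a knight.

Viktor: knight, Uma: knight, Vera: knight, Ravi: knave, Ines: knave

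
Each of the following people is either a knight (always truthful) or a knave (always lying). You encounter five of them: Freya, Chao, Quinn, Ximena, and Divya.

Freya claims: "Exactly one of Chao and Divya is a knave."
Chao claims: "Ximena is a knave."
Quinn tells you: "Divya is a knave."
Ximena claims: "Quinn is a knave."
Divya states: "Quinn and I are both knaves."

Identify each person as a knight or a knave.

Consider Freya. Suppose Freya is a knave.
Then no assignment of the remaining roles makes every statement match its speaker's type — contradiction.
So Freya is a knight.
Consider Chao. Suppose Chao is a knave.
Then no assignment of the remaining roles makes every statement match its speaker's type — contradiction.
So Chao is a knight.
Consider Quinn. Suppose Quinn is a knave.
Then whichever role Divya has, Divya's statement has the wrong truth value — contradiction.
So Quinn is a knight.
With that fixed, Ximena's statement is false, so Ximena is a knave.
With that fixed, Divya's statement is false, so Divya is a knave.

Freya: knight, Chao: knight, Quinn: knight, Ximena: knave, Divya: knave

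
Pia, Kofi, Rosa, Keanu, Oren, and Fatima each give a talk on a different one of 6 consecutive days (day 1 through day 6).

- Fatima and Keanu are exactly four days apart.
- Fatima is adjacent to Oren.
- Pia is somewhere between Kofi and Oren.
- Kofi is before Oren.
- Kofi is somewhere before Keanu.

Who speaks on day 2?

Keanu

With clues 1–3, Pia is ruled out for day 2.
With clues 1–4, Fatima and Oren are ruled out for day 2.
With clues 1–5, Kofi and Rosa are ruled out for day 2.
So day 2 is Keanu.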